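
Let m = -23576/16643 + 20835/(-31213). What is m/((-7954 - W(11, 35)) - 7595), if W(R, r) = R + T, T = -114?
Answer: 1082634593/8023856554714 ≈ 0.00013493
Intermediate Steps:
W(R, r) = -114 + R (W(R, r) = R - 114 = -114 + R)
m = -1082634593/519477959 (m = -23576*1/16643 + 20835*(-1/31213) = -23576/16643 - 20835/31213 = -1082634593/519477959 ≈ -2.0841)
m/((-7954 - W(11, 35)) - 7595) = -1082634593/(519477959*((-7954 - (-114 + 11)) - 7595)) = -1082634593/(519477959*((-7954 - 1*(-103)) - 7595)) = -1082634593/(519477959*((-7954 + 103) - 7595)) = -1082634593/(519477959*(-7851 - 7595)) = -1082634593/519477959/(-15446) = -1082634593/519477959*(-1/15446) = 1082634593/8023856554714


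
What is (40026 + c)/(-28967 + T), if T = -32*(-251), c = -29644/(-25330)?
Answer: -506944112/265141775 ≈ -1.9120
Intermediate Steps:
c = 14822/12665 (c = -29644*(-1/25330) = 14822/12665 ≈ 1.1703)
T = 8032
(40026 + c)/(-28967 + T) = (40026 + 14822/12665)/(-28967 + 8032) = (506944112/12665)/(-20935) = (506944112/12665)*(-1/20935) = -506944112/265141775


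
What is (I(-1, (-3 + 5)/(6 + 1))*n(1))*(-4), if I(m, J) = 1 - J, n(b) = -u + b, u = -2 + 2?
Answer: -20/7 ≈ -2.8571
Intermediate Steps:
u = 0
n(b) = b (n(b) = -1*0 + b = 0 + b = b)
(I(-1, (-3 + 5)/(6 + 1))*n(1))*(-4) = ((1 - (-3 + 5)/(6 + 1))*1)*(-4) = ((1 - 2/7)*1)*(-4) = ((5/7)*1)*(-4) = (5/7)*(-4) = -20/7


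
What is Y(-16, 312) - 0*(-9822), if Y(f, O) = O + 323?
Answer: 635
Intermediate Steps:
Y(f, O) = 323 + O
Y(-16, 312) - 0*(-9822) = (323 + 312) - 0*(-9822) = 635 - 1*0 = 635 + 0 = 635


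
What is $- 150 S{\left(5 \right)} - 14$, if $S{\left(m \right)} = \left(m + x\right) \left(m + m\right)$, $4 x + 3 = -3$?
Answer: $-5264$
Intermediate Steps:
$x = - \frac{3}{2}$ ($x = - \frac{3}{4} + \frac{1}{4} \left(-3\right) = - \frac{3}{4} - \frac{3}{4} = - \frac{3}{2} \approx -1.5$)
$S{\left(m \right)} = 2 m \left(- \frac{3}{2} + m\right)$ ($S{\left(m \right)} = \left(m - \frac{3}{2}\right) \left(m + m\right) = \left(- \frac{3}{2} + m\right) 2 m = 2 m \left(- \frac{3}{2} + m\right)$)
$- 150 S{\left(5 \right)} - 14 = - 150 \cdot 5 \left(-3 + 2 \cdot 5\right) - 14 = - 150 \cdot 5 \left(-3 + 10\right) - 14 = - 150 \cdot 5 \cdot 7 - 14 = \left(-150\right) 35 - 14 = -5250 - 14 = -5264$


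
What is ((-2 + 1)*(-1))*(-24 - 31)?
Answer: -55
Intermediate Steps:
((-2 + 1)*(-1))*(-24 - 31) = -1*(-1)*(-55) = 1*(-55) = -55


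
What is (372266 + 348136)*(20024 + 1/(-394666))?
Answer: 2846593575068583/197333 ≈ 1.4425e+10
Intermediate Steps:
(372266 + 348136)*(20024 + 1/(-394666)) = 720402*(20024 - 1/394666) = 720402*(7902791983/394666) = 2846593575068583/197333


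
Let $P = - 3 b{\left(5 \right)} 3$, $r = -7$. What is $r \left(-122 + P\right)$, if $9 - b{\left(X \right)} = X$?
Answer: $1106$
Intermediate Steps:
$b{\left(X \right)} = 9 - X$
$P = -36$ ($P = - 3 \left(9 - 5\right) 3 = \left(-3\right) 4 \cdot 3 = \left(-12\right) 3 = -36$)
$r \left(-122 + P\right) = - 7 \left(-122 - 36\right) = \left(-7\right) \left(-158\right) = 1106$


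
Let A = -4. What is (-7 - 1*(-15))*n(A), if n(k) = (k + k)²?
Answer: 512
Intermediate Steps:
n(k) = 4*k² (n(k) = (2*k)² = 4*k²)
(-7 - 1*(-15))*n(A) = (-7 - 1*(-15))*(4*(-4)²) = (-7 + 15)*(4*16) = 8*64 = 512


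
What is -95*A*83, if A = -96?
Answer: 756960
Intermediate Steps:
-95*A*83 = -95*(-96)*83 = 9120*83 = 756960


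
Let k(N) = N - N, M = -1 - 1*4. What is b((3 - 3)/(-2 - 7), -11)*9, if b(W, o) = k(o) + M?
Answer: -45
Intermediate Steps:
M = -5 (M = -1 - 4 = -5)
k(N) = 0
b(W, o) = -5 (b(W, o) = 0 - 5 = -5)
b((3 - 3)/(-2 - 7), -11)*9 = -5*9 = -45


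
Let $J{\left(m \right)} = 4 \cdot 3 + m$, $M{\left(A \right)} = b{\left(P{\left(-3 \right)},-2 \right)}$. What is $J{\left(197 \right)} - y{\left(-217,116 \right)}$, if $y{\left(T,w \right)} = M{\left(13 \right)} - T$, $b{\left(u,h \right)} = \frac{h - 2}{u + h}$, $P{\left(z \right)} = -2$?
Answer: $-9$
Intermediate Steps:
$b{\left(u,h \right)} = \frac{-2 + h}{h + u}$
$M{\left(A \right)} = 1$ ($M{\left(A \right)} = \frac{-2 - 2}{-2 - 2} = \frac{1}{-4} \left(-4\right) = \left(- \frac{1}{4}\right) \left(-4\right) = 1$)
$J{\left(m \right)} = 12 + m$
$y{\left(T,w \right)} = 1 - T$
$J{\left(197 \right)} - y{\left(-217,116 \right)} = \left(12 + 197\right) - \left(1 - -217\right) = 209 - \left(1 + 217\right) = 209 - 218 = -9$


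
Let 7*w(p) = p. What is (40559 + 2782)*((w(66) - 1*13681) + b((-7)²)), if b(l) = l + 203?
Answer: -4071323517/7 ≈ -5.8162e+8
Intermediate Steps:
w(p) = p/7
b(l) = 203 + l
(40559 + 2782)*((w(66) - 1*13681) + b((-7)²)) = (40559 + 2782)*(((⅐)*66 - 1*13681) + (203 + (-7)²)) = 43341*((66/7 - 13681) + (203 + 49)) = 43341*(-95701/7 + 252) = 43341*(-93937/7) = -4071323517/7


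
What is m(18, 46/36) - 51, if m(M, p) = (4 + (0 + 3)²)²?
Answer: 118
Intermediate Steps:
m(M, p) = 169 (m(M, p) = (4 + 3²)² = (4 + 9)² = 13² = 169)
m(18, 46/36) - 51 = 169 - 51 = 118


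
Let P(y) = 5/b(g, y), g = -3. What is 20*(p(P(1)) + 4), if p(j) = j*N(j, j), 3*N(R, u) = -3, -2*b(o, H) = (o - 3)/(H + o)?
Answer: 440/3 ≈ 146.67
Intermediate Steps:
b(o, H) = -(-3 + o)/(2*(H + o)) (b(o, H) = -(o - 3)/(2*(H + o)) = -(-3 + o)/(2*(H + o)))
N(R, u) = -1 (N(R, u) = (⅓)*(-3) = -1)
P(y) = -5 + 5*y/3 (P(y) = 5/(((3 - 1*(-3))/(2*(y - 3)))) = 5/(((3 + 3)/(2*(-3 + y)))) = 5/(((½)*6/(-3 + y))) = 5/((3/(-3 + y))) = 5*(-1 + y/3) = -5 + 5*y/3)
p(j) = -j (p(j) = j*(-1) = -j)
20*(p(P(1)) + 4) = 20*(-(-5 + (5/3)*1) + 4) = 20*(-(-5 + 5/3) + 4) = 20*(-1*(-10/3) + 4) = 20*(10/3 + 4) = 20*(22/3) = 440/3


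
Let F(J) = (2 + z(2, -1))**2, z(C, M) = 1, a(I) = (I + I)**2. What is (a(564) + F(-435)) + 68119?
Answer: 1340512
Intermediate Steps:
a(I) = 4*I**2 (a(I) = (2*I)**2 = 4*I**2)
F(J) = 9 (F(J) = (2 + 1)**2 = 3**2 = 9)
(a(564) + F(-435)) + 68119 = (4*564**2 + 9) + 68119 = (4*318096 + 9) + 68119 = (1272384 + 9) + 68119 = 1272393 + 68119 = 1340512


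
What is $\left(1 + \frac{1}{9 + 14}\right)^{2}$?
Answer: $\frac{576}{529} \approx 1.0888$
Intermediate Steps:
$\left(1 + \frac{1}{9 + 14}\right)^{2} = \left(1 + \frac{1}{23}\right)^{2} = \left(\frac{24}{23}\right)^{2} = \frac{576}{529}$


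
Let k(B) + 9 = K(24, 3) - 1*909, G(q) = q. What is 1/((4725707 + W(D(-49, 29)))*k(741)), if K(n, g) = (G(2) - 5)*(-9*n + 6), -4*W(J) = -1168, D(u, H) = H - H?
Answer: -1/1361087712 ≈ -7.3471e-10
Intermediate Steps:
D(u, H) = 0
W(J) = 292 (W(J) = -1/4*(-1168) = 292)
K(n, g) = -18 + 27*n (K(n, g) = (2 - 5)*(-9*n + 6) = -3*(6 - 9*n) = -18 + 27*n)
k(B) = -288 (k(B) = -9 + ((-18 + 27*24) - 1*909) = -9 + ((-18 + 648) - 909) = -9 + (630 - 909) = -9 - 279 = -288)
1/((4725707 + W(D(-49, 29)))*k(741)) = 1/((4725707 + 292)*(-288)) = -1/288/4725999 = (1/4725999)*(-1/288) = -1/1361087712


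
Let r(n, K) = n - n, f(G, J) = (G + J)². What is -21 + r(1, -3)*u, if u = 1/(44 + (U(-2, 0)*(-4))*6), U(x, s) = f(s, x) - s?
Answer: -21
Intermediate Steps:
r(n, K) = 0
U(x, s) = (s + x)² - s
u = -1/52 (u = 1/(44 + (((0 - 2)² - 1*0)*(-4))*6) = 1/(44 + (((-2)² + 0)*(-4))*6) = 1/(44 + ((4 + 0)*(-4))*6) = 1/(44 + (4*(-4))*6) = 1/(44 - 16*6) = 1/(44 - 96) = 1/(-52) = -1/52 ≈ -0.019231)
-21 + r(1, -3)*u = -21 + 0*(-1/52) = -21 + 0 = -21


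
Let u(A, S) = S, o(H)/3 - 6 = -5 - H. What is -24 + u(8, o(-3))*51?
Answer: 588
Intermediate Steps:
o(H) = 3 - 3*H (o(H) = 18 + 3*(-5 - H) = 18 + (-15 - 3*H) = 3 - 3*H)
-24 + u(8, o(-3))*51 = -24 + (3 - 3*(-3))*51 = -24 + (3 + 9)*51 = -24 + 12*51 = -24 + 612 = 588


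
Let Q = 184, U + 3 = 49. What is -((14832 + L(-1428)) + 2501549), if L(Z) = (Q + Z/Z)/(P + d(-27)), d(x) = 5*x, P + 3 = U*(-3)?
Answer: -694520971/276 ≈ -2.5164e+6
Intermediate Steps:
U = 46 (U = -3 + 49 = 46)
P = -141 (P = -3 + 46*(-3) = -3 - 138 = -141)
L(Z) = -185/276 (L(Z) = (184 + Z/Z)/(-141 + 5*(-27)) = (184 + 1)/(-141 - 135) = 185/(-276) = 185*(-1/276) = -185/276)
-((14832 + L(-1428)) + 2501549) = -((14832 - 185/276) + 2501549) = -(4093447/276 + 2501549) = -1*694520971/276 = -694520971/276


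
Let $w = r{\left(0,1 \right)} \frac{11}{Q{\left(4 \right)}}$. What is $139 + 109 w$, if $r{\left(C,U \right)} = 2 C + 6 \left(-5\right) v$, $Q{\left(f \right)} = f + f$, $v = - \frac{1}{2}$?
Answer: $\frac{19097}{8} \approx 2387.1$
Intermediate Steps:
$v = - \frac{1}{2}$ ($v = \left(-1\right) \frac{1}{2} = - \frac{1}{2} \approx -0.5$)
$Q{\left(f \right)} = 2 f$
$r{\left(C,U \right)} = 15 + 2 C$ ($r{\left(C,U \right)} = 2 C + 6 \left(-5\right) \left(- \frac{1}{2}\right) = 2 C - -15 = 2 C + 15 = 15 + 2 C$)
$w = \frac{165}{8}$ ($w = \left(15 + 2 \cdot 0\right) \frac{11}{2 \cdot 4} = \left(15 + 0\right) \frac{11}{8} = 15 \cdot 11 \cdot \frac{1}{8} = 15 \cdot \frac{11}{8} = \frac{165}{8} \approx 20.625$)
$139 + 109 w = 139 + 109 \cdot \frac{165}{8} = 139 + \frac{17985}{8} = \frac{19097}{8}$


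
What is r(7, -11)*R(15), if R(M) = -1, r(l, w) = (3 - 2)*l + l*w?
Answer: 70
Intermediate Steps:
r(l, w) = l + l*w (r(l, w) = 1*l + l*w = l + l*w)
r(7, -11)*R(15) = (7*(1 - 11))*(-1) = (7*(-10))*(-1) = -70*(-1) = 70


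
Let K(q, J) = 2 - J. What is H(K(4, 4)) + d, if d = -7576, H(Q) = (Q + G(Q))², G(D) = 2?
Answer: -7576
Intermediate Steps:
H(Q) = (2 + Q)² (H(Q) = (Q + 2)² = (2 + Q)²)
H(K(4, 4)) + d = (2 + (2 - 1*4))² - 7576 = (2 + (2 - 4))² - 7576 = (2 - 2)² - 7576 = 0² - 7576 = 0 - 7576 = -7576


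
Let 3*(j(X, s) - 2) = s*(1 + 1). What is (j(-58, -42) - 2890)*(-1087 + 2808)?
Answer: -5018436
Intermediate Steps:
j(X, s) = 2 + 2*s/3 (j(X, s) = 2 + (s*(1 + 1))/3 = 2 + (s*2)/3 = 2 + (2*s)/3 = 2 + 2*s/3)
(j(-58, -42) - 2890)*(-1087 + 2808) = ((2 + (⅔)*(-42)) - 2890)*(-1087 + 2808) = ((2 - 28) - 2890)*1721 = (-26 - 2890)*1721 = -2916*1721 = -5018436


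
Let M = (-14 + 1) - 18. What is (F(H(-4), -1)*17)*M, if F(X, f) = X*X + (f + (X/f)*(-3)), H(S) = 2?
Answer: -4743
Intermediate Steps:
M = -31 (M = -13 - 18 = -31)
F(X, f) = f + X² - 3*X/f (F(X, f) = X² + (f - 3*X/f) = f + X² - 3*X/f)
(F(H(-4), -1)*17)*M = ((-1 + 2² - 3*2/(-1))*17)*(-31) = ((-1 + 4 - 3*2*(-1))*17)*(-31) = ((-1 + 4 + 6)*17)*(-31) = (9*17)*(-31) = 153*(-31) = -4743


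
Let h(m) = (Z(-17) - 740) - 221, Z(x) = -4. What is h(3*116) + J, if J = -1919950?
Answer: -1920915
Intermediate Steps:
h(m) = -965 (h(m) = (-4 - 740) - 221 = -744 - 221 = -965)
h(3*116) + J = -965 - 1919950 = -1920915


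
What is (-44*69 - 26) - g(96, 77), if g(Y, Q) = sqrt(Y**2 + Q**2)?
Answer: -3062 - sqrt(15145) ≈ -3185.1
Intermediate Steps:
g(Y, Q) = sqrt(Q**2 + Y**2)
(-44*69 - 26) - g(96, 77) = (-44*69 - 26) - sqrt(77**2 + 96**2) = (-3036 - 26) - sqrt(5929 + 9216) = -3062 - sqrt(15145)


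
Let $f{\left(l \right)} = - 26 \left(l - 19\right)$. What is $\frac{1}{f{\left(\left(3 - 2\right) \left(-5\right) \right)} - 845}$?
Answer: $- \frac{1}{221} \approx -0.0045249$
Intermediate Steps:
$f{\left(l \right)} = 494 - 26 l$ ($f{\left(l \right)} = - 26 \left(-19 + l\right) = 494 - 26 l$)
$\frac{1}{f{\left(\left(3 - 2\right) \left(-5\right) \right)} - 845} = \frac{1}{\left(494 - 26 \left(3 - 2\right) \left(-5\right)\right) - 845} = \frac{1}{\left(494 - 26 \cdot 1 \left(-5\right)\right) - 845} = \frac{1}{\left(494 - -130\right) - 845} = \frac{1}{\left(494 + 130\right) - 845} = \frac{1}{624 - 845} = \frac{1}{-221} = - \frac{1}{221}$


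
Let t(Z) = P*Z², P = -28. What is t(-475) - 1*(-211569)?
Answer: -6105931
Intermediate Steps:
t(Z) = -28*Z²
t(-475) - 1*(-211569) = -28*(-475)² - 1*(-211569) = -28*225625 + 211569 = -6317500 + 211569 = -6105931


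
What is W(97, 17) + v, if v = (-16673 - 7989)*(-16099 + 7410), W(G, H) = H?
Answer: 214288135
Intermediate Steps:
v = 214288118 (v = -24662*(-8689) = 214288118)
W(97, 17) + v = 17 + 214288118 = 214288135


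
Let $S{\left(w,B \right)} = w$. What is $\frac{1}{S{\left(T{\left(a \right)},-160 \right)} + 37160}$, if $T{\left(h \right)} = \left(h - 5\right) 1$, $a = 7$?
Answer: $\frac{1}{37162} \approx 2.6909 \cdot 10^{-5}$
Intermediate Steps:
$T{\left(h \right)} = -5 + h$ ($T{\left(h \right)} = \left(-5 + h\right) 1 = -5 + h$)
$\frac{1}{S{\left(T{\left(a \right)},-160 \right)} + 37160} = \frac{1}{\left(-5 + 7\right) + 37160} = \frac{1}{2 + 37160} = \frac{1}{37162}$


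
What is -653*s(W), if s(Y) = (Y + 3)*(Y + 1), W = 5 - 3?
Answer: -9795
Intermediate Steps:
W = 2
s(Y) = (1 + Y)*(3 + Y) (s(Y) = (3 + Y)*(1 + Y) = (1 + Y)*(3 + Y))
-653*s(W) = -653*(3 + 2² + 4*2) = -653*(3 + 4 + 8) = -653*15 = -9795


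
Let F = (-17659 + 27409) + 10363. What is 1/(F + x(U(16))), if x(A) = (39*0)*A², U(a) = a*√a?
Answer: 1/20113 ≈ 4.9719e-5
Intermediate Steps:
U(a) = a^(3/2)
x(A) = 0 (x(A) = 0*A² = 0)
F = 20113 (F = 9750 + 10363 = 20113)
1/(F + x(U(16))) = 1/(20113 + 0) = 1/20113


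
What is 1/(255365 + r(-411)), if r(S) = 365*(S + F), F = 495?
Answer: 1/286025 ≈ 3.4962e-6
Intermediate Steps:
r(S) = 180675 + 365*S (r(S) = 365*(S + 495) = 365*(495 + S) = 180675 + 365*S)
1/(255365 + r(-411)) = 1/(255365 + (180675 + 365*(-411))) = 1/(255365 + (180675 - 150015)) = 1/(255365 + 30660) = 1/286025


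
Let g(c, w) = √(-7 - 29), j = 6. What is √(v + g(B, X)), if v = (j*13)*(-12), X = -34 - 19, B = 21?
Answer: √(-936 + 6*I) ≈ 0.09806 + 30.594*I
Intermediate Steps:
X = -53
v = -936 (v = (6*13)*(-12) = 78*(-12) = -936)
g(c, w) = 6*I (g(c, w) = √(-36) = 6*I)
√(v + g(B, X)) = √(-936 + 6*I)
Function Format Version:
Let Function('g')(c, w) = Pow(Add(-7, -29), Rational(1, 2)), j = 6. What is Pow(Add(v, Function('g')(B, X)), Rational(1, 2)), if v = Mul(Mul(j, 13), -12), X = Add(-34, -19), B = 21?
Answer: Pow(Add(-936, Mul(6, I)), Rational(1, 2)) ≈ Add(0.09806, Mul(30.594, I))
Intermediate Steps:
X = -53
v = -936 (v = Mul(Mul(6, 13), -12) = Mul(78, -12) = -936)
Function('g')(c, w) = Mul(6, I) (Function('g')(c, w) = Pow(-36, Rational(1, 2)) = Mul(6, I))
Pow(Add(v, Function('g')(B, X)), Rational(1, 2)) = Pow(Add(-936, Mul(6, I)), Rational(1, 2))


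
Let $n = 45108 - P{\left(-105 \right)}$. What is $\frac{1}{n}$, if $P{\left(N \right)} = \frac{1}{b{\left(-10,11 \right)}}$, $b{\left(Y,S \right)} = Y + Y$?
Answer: $\frac{20}{902161} \approx 2.2169 \cdot 10^{-5}$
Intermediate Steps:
$b{\left(Y,S \right)} = 2 Y$
$P{\left(N \right)} = - \frac{1}{20}$ ($P{\left(N \right)} = \frac{1}{2 \left(-10\right)} = \frac{1}{-20} = - \frac{1}{20}$)
$n = \frac{902161}{20}$ ($n = 45108 - - \frac{1}{20} = 45108 + \frac{1}{20} = \frac{902161}{20} \approx 45108.0$)
$\frac{1}{n} = \frac{1}{\frac{902161}{20}} = \frac{20}{902161}$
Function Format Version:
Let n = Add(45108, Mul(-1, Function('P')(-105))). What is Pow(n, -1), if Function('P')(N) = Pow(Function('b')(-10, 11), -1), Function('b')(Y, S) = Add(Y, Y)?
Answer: Rational(20, 902161) ≈ 2.2169e-5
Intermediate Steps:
Function('b')(Y, S) = Mul(2, Y)
Function('P')(N) = Rational(-1, 20) (Function('P')(N) = Pow(Mul(2, -10), -1) = Pow(-20, -1) = Rational(-1, 20))
n = Rational(902161, 20) (n = Add(45108, Mul(-1, Rational(-1, 20))) = Add(45108, Rational(1, 20)) = Rational(902161, 20) ≈ 45108.)
Pow(n, -1) = Pow(Rational(902161, 20), -1) = Rational(20, 902161)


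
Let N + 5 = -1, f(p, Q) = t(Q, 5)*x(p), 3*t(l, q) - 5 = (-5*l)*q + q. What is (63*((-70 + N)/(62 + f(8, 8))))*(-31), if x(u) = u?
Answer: -222642/667 ≈ -333.80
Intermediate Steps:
t(l, q) = 5/3 + q/3 - 5*l*q/3 (t(l, q) = 5/3 + ((-5*l)*q + q)/3 = 5/3 + (-5*l*q + q)/3 = 5/3 + (q - 5*l*q)/3 = 5/3 + (q/3 - 5*l*q/3) = 5/3 + q/3 - 5*l*q/3)
f(p, Q) = p*(10/3 - 25*Q/3) (f(p, Q) = (5/3 + (1/3)*5 - 5/3*Q*5)*p = (5/3 + 5/3 - 25*Q/3)*p = (10/3 - 25*Q/3)*p = p*(10/3 - 25*Q/3))
N = -6 (N = -5 - 1 = -6)
(63*((-70 + N)/(62 + f(8, 8))))*(-31) = (63*((-70 - 6)/(62 + (5/3)*8*(2 - 5*8))))*(-31) = (63*(-76/(62 + (5/3)*8*(2 - 40))))*(-31) = (63*(-76/(62 + (5/3)*8*(-38))))*(-31) = (63*(-76/(62 - 1520/3)))*(-31) = (63*(-76/(-1334/3)))*(-31) = (63*(-76*(-3/1334)))*(-31) = (63*(114/667))*(-31) = (7182/667)*(-31) = -222642/667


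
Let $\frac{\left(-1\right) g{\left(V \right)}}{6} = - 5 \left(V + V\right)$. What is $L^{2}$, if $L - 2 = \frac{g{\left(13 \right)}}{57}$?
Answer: $\frac{88804}{361} \approx 245.99$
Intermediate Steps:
$g{\left(V \right)} = 60 V$ ($g{\left(V \right)} = - 6 \left(- 5 \left(V + V\right)\right) = - 6 \left(- 5 \cdot 2 V\right) = - 6 \left(- 10 V\right) = 60 V$)
$L = \frac{298}{19}$ ($L = 2 + \frac{60 \cdot 13}{57} = 2 + 780 \cdot \frac{1}{57} = 2 + \frac{260}{19} = \frac{298}{19} \approx 15.684$)
$L^{2} = \left(\frac{298}{19}\right)^{2} = \frac{88804}{361}$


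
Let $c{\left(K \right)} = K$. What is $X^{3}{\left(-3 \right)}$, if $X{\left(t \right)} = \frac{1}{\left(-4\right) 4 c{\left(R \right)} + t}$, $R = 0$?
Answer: $- \frac{1}{27} \approx -0.037037$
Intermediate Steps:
$X{\left(t \right)} = \frac{1}{t}$ ($X{\left(t \right)} = \frac{1}{\left(-4\right) 4 \cdot 0 + t} = \frac{1}{\left(-16\right) 0 + t} = \frac{1}{0 + t} = \frac{1}{t}$)
$X^{3}{\left(-3 \right)} = \left(\frac{1}{-3}\right)^{3} = \left(- \frac{1}{3}\right)^{3} = - \frac{1}{27}$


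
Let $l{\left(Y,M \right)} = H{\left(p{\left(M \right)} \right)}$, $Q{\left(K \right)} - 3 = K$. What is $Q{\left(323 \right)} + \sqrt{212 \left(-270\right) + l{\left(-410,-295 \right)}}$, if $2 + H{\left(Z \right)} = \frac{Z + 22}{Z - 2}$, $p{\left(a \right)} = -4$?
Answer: $326 + 107 i \sqrt{5} \approx 326.0 + 239.26 i$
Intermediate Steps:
$H{\left(Z \right)} = -2 + \frac{22 + Z}{-2 + Z}$ ($H{\left(Z \right)} = -2 + \frac{Z + 22}{Z - 2} = -2 + \frac{22 + Z}{-2 + Z}$)
$Q{\left(K \right)} = 3 + K$
$l{\left(Y,M \right)} = -5$ ($l{\left(Y,M \right)} = \frac{26 - -4}{-2 - 4} = \frac{26 + 4}{-6} = \left(- \frac{1}{6}\right) 30 = -5$)
$Q{\left(323 \right)} + \sqrt{212 \left(-270\right) + l{\left(-410,-295 \right)}} = \left(3 + 323\right) + \sqrt{212 \left(-270\right) - 5} = 326 + \sqrt{-57240 - 5} = 326 + \sqrt{-57245} = 326 + 107 i \sqrt{5}$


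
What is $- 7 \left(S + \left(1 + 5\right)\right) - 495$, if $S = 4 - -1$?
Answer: $-572$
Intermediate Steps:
$S = 5$ ($S = 4 + 1 = 5$)
$- 7 \left(S + \left(1 + 5\right)\right) - 495 = - 7 \left(5 + \left(1 + 5\right)\right) - 495 = - 7 \left(5 + 6\right) - 495 = \left(-7\right) 11 - 495 = -77 - 495 = -572$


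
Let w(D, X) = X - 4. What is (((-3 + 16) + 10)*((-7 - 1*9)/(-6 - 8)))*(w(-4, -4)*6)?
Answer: -8832/7 ≈ -1261.7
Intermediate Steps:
w(D, X) = -4 + X
(((-3 + 16) + 10)*((-7 - 1*9)/(-6 - 8)))*(w(-4, -4)*6) = (((-3 + 16) + 10)*((-7 - 1*9)/(-6 - 8)))*((-4 - 4)*6) = ((13 + 10)*((-7 - 9)/(-14)))*(-8*6) = (23*(-16*(-1/14)))*(-48) = (23*(8/7))*(-48) = (184/7)*(-48) = -8832/7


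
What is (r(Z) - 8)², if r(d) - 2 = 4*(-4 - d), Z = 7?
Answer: 2500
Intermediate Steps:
r(d) = -14 - 4*d (r(d) = 2 + 4*(-4 - d) = 2 + (-16 - 4*d) = -14 - 4*d)
(r(Z) - 8)² = ((-14 - 4*7) - 8)² = ((-14 - 28) - 8)² = (-42 - 8)² = (-50)² = 2500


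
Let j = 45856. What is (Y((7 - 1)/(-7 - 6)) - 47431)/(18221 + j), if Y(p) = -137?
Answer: -15856/21359 ≈ -0.74236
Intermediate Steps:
(Y((7 - 1)/(-7 - 6)) - 47431)/(18221 + j) = (-137 - 47431)/(18221 + 45856) = -47568/64077 = -47568*1/64077 = -15856/21359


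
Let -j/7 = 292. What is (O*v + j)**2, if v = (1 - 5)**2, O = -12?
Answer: 4999696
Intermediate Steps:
j = -2044 (j = -7*292 = -2044)
v = 16 (v = (-4)**2 = 16)
(O*v + j)**2 = (-12*16 - 2044)**2 = (-192 - 2044)**2 = (-2236)**2 = 4999696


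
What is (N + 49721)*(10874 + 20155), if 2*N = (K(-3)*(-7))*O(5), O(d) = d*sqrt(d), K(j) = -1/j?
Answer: 1542792909 - 362005*sqrt(5)/2 ≈ 1.5424e+9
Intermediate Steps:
O(d) = d**(3/2)
N = -35*sqrt(5)/6 (N = ((-1/(-3)*(-7))*5**(3/2))/2 = ((-1*(-1/3)*(-7))*(5*sqrt(5)))/2 = (((1/3)*(-7))*(5*sqrt(5)))/2 = (-35*sqrt(5)/3)/2 = -35*sqrt(5)/6 ≈ -13.044)
(N + 49721)*(10874 + 20155) = (-35*sqrt(5)/6 + 49721)*(10874 + 20155) = (49721 - 35*sqrt(5)/6)*31029 = 1542792909 - 362005*sqrt(5)/2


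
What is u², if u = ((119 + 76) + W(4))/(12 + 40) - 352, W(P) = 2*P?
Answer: 327646201/2704 ≈ 1.2117e+5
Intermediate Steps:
u = -18101/52 (u = ((119 + 76) + 2*4)/(12 + 40) - 352 = (195 + 8)/52 - 352 = 203*(1/52) - 352 = 203/52 - 352 = -18101/52 ≈ -348.10)
u² = (-18101/52)² = 327646201/2704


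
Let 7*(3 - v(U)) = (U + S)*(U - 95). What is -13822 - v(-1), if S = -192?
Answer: -78247/7 ≈ -11178.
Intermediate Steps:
v(U) = 3 - (-192 + U)*(-95 + U)/7 (v(U) = 3 - (U - 192)*(U - 95)/7 = 3 - (-192 + U)*(-95 + U)/7)
-13822 - v(-1) = -13822 - (-18219/7 + 41*(-1) - ⅐*(-1)²) = -13822 - (-18219/7 - 41 - ⅐*1) = -13822 - (-18219/7 - 41 - ⅐) = -13822 - 1*(-18507/7) = -13822 + 18507/7 = -78247/7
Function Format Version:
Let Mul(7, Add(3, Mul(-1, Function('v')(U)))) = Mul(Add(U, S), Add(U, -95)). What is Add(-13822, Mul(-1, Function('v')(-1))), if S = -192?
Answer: Rational(-78247, 7) ≈ -11178.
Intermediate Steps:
Function('v')(U) = Add(3, Mul(Rational(-1, 7), Add(-192, U), Add(-95, U))) (Function('v')(U) = Add(3, Mul(Rational(-1, 7), Mul(Add(U, -192), Add(U, -95)))) = Add(3, Mul(Rational(-1, 7), Mul(Add(-192, U), Add(-95, U)))) = Add(3, Mul(Rational(-1, 7), Add(-192, U), Add(-95, U))))
Add(-13822, Mul(-1, Function('v')(-1))) = Add(-13822, Mul(-1, Add(Rational(-18219, 7), Mul(41, -1), Mul(Rational(-1, 7), Pow(-1, 2))))) = Add(-13822, Mul(-1, Add(Rational(-18219, 7), -41, Mul(Rational(-1, 7), 1)))) = Add(-13822, Mul(-1, Add(Rational(-18219, 7), -41, Rational(-1, 7)))) = Add(-13822, Mul(-1, Rational(-18507, 7))) = Add(-13822, Rational(18507, 7)) = Rational(-78247, 7)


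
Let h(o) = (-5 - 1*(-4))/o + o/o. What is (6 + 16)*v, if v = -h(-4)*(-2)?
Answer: 55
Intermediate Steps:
h(o) = 1 - 1/o (h(o) = (-5 + 4)/o + 1 = -1/o + 1 = 1 - 1/o)
v = 5/2 (v = -(-1 - 4)/(-4)*(-2) = -(-1/4*(-5))*(-2) = -5*(-2)/4 = -1*(-5/2) = 5/2 ≈ 2.5000)
(6 + 16)*v = (6 + 16)*(5/2) = 22*(5/2) = 55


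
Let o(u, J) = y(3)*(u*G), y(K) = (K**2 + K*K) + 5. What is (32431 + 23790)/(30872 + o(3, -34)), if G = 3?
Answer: 56221/31079 ≈ 1.8090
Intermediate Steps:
y(K) = 5 + 2*K**2 (y(K) = (K**2 + K**2) + 5 = 2*K**2 + 5 = 5 + 2*K**2)
o(u, J) = 69*u (o(u, J) = (5 + 2*3**2)*(u*3) = (5 + 2*9)*(3*u) = (5 + 18)*(3*u) = 23*(3*u) = 69*u)
(32431 + 23790)/(30872 + o(3, -34)) = (32431 + 23790)/(30872 + 69*3) = 56221/(30872 + 207) = 56221/31079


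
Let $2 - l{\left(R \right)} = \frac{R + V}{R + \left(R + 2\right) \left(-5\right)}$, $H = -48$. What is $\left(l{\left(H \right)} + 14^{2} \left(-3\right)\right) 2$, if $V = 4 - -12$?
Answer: $- \frac{106620}{91} \approx -1171.6$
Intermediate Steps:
$V = 16$ ($V = 4 + 12 = 16$)
$l{\left(R \right)} = 2 - \frac{16 + R}{-10 - 4 R}$ ($l{\left(R \right)} = 2 - \frac{R + 16}{R + \left(R + 2\right) \left(-5\right)} = 2 - \frac{16 + R}{R + \left(2 + R\right) \left(-5\right)} = 2 - \frac{16 + R}{R - \left(10 + 5 R\right)} = 2 - \frac{16 + R}{-10 - 4 R}$)
$\left(l{\left(H \right)} + 14^{2} \left(-3\right)\right) 2 = \left(\frac{9 \left(4 - 48\right)}{2 \left(5 + 2 \left(-48\right)\right)} + 14^{2} \left(-3\right)\right) 2 = \left(\frac{9}{2} \frac{1}{5 - 96} \left(-44\right) + 196 \left(-3\right)\right) 2 = \left(\frac{9}{2} \frac{1}{-91} \left(-44\right) - 588\right) 2 = \left(\frac{9}{2} \left(- \frac{1}{91}\right) \left(-44\right) - 588\right) 2 = \left(\frac{198}{91} - 588\right) 2 = \left(- \frac{53310}{91}\right) 2 = - \frac{106620}{91}$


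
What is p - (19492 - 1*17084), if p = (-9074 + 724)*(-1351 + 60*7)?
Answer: 7771442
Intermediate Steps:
p = 7773850 (p = -8350*(-1351 + 420) = -8350*(-931) = 7773850)
p - (19492 - 1*17084) = 7773850 - (19492 - 1*17084) = 7773850 - (19492 - 17084) = 7773850 - 1*2408 = 7773850 - 2408 = 7771442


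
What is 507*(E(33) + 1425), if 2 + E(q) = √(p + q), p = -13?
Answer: 721461 + 1014*√5 ≈ 7.2373e+5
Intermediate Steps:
E(q) = -2 + √(-13 + q)
507*(E(33) + 1425) = 507*((-2 + √(-13 + 33)) + 1425) = 507*((-2 + √20) + 1425) = 507*((-2 + 2*√5) + 1425) = 507*(1423 + 2*√5) = 721461 + 1014*√5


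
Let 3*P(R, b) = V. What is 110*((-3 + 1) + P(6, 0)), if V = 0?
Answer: -220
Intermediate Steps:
P(R, b) = 0 (P(R, b) = (⅓)*0 = 0)
110*((-3 + 1) + P(6, 0)) = 110*((-3 + 1) + 0) = 110*(-2 + 0) = 110*(-2) = -220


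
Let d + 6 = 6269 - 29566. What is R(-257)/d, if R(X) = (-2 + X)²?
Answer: -9583/3329 ≈ -2.8786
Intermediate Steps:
d = -23303 (d = -6 + (6269 - 29566) = -6 - 23297 = -23303)
R(-257)/d = (-2 - 257)²/(-23303) = (-259)²*(-1/23303) = 67081*(-1/23303) = -9583/3329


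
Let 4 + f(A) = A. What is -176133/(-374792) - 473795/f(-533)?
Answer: 177669159061/201263304 ≈ 882.77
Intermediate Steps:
f(A) = -4 + A
-176133/(-374792) - 473795/f(-533) = -176133/(-374792) - 473795/(-4 - 533) = -176133*(-1/374792) - 473795/(-537) = 176133/374792 - 473795*(-1/537) = 176133/374792 + 473795/537 = 177669159061/201263304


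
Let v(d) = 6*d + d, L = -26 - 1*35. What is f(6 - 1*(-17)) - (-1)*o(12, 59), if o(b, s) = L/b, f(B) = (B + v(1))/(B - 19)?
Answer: 29/12 ≈ 2.4167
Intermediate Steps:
L = -61 (L = -26 - 35 = -61)
v(d) = 7*d
f(B) = (7 + B)/(-19 + B) (f(B) = (B + 7*1)/(B - 19) = (B + 7)/(-19 + B) = (7 + B)/(-19 + B))
o(b, s) = -61/b
f(6 - 1*(-17)) - (-1)*o(12, 59) = (7 + (6 - 1*(-17)))/(-19 + (6 - 1*(-17))) - (-1)*(-61/12) = (7 + (6 + 17))/(-19 + (6 + 17)) - (-1)*(-61*1/12) = (7 + 23)/(-19 + 23) - (-1)*(-61)/12 = 30/4 - 1*61/12 = (1/4)*30 - 61/12 = 15/2 - 61/12 = 29/12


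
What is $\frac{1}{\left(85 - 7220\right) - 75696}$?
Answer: $- \frac{1}{82831} \approx -1.2073 \cdot 10^{-5}$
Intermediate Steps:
$\frac{1}{\left(85 - 7220\right) - 75696} = \frac{1}{-7135 - 75696} = \frac{1}{-82831} = - \frac{1}{82831}$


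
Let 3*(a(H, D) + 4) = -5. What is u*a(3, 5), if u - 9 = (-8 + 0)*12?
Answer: 493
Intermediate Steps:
a(H, D) = -17/3 (a(H, D) = -4 + (1/3)*(-5) = -4 - 5/3 = -17/3)
u = -87 (u = 9 + (-8 + 0)*12 = 9 - 8*12 = 9 - 96 = -87)
u*a(3, 5) = -87*(-17/3) = 493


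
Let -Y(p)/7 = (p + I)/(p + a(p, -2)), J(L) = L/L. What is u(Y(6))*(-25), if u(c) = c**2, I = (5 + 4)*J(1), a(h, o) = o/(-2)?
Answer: -5625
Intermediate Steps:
J(L) = 1
a(h, o) = -o/2 (a(h, o) = o*(-1/2) = -o/2)
I = 9 (I = (5 + 4)*1 = 9*1 = 9)
Y(p) = -7*(9 + p)/(1 + p) (Y(p) = -7*(p + 9)/(p - 1/2*(-2)) = -7*(9 + p)/(p + 1) = -7*(9 + p)/(1 + p))
u(Y(6))*(-25) = (7*(-9 - 1*6)/(1 + 6))**2*(-25) = (7*(-9 - 6)/7)**2*(-25) = (7*(1/7)*(-15))**2*(-25) = (-15)**2*(-25) = 225*(-25) = -5625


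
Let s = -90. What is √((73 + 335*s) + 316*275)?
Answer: √56823 ≈ 238.38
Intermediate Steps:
√((73 + 335*s) + 316*275) = √((73 + 335*(-90)) + 316*275) = √((73 - 30150) + 86900) = √(-30077 + 86900) = √56823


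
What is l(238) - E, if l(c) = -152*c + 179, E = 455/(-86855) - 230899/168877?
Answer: -105595418210563/2933562367 ≈ -35996.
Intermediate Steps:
E = -4026314336/2933562367 (E = 455*(-1/86855) - 230899*1/168877 = -91/17371 - 230899/168877 = -4026314336/2933562367 ≈ -1.3725)
l(c) = 179 - 152*c
l(238) - E = (179 - 152*238) - 1*(-4026314336/2933562367) = (179 - 36176) + 4026314336/2933562367 = -35997 + 4026314336/2933562367 = -105595418210563/2933562367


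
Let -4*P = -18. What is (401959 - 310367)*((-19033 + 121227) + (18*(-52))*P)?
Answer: 8974367344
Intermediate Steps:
P = 9/2 (P = -¼*(-18) = 9/2 ≈ 4.5000)
(401959 - 310367)*((-19033 + 121227) + (18*(-52))*P) = (401959 - 310367)*((-19033 + 121227) + (18*(-52))*(9/2)) = 91592*(102194 - 936*9/2) = 91592*(102194 - 4212) = 91592*97982 = 8974367344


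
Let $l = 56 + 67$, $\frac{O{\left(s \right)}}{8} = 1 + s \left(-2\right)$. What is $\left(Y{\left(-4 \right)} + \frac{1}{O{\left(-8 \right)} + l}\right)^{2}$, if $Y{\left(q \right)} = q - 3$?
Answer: $\frac{3283344}{67081} \approx 48.946$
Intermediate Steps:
$O{\left(s \right)} = 8 - 16 s$ ($O{\left(s \right)} = 8 \left(1 + s \left(-2\right)\right) = 8 \left(1 - 2 s\right) = 8 - 16 s$)
$Y{\left(q \right)} = -3 + q$ ($Y{\left(q \right)} = q - 3 = -3 + q$)
$l = 123$
$\left(Y{\left(-4 \right)} + \frac{1}{O{\left(-8 \right)} + l}\right)^{2} = \left(\left(-3 - 4\right) + \frac{1}{\left(8 - -128\right) + 123}\right)^{2} = \left(-7 + \frac{1}{\left(8 + 128\right) + 123}\right)^{2} = \left(-7 + \frac{1}{136 + 123}\right)^{2} = \left(-7 + \frac{1}{259}\right)^{2} = \left(- \frac{1812}{259}\right)^{2} = \frac{3283344}{67081}$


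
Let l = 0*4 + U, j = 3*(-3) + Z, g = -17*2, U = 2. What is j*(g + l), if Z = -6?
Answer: 480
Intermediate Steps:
g = -34
j = -15 (j = 3*(-3) - 6 = -9 - 6 = -15)
l = 2 (l = 0*4 + 2 = 0 + 2 = 2)
j*(g + l) = -15*(-34 + 2) = -15*(-32) = 480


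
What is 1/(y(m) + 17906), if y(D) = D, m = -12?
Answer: 1/17894 ≈ 5.5885e-5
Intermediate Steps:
1/(y(m) + 17906) = 1/(-12 + 17906) = 1/17894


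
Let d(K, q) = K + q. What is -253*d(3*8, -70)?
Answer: 11638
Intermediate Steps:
-253*d(3*8, -70) = -253*(3*8 - 70) = -253*(24 - 70) = -253*(-46) = 11638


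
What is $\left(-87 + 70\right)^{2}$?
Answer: $289$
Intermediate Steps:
$\left(-87 + 70\right)^{2} = \left(-17\right)^{2} = 289$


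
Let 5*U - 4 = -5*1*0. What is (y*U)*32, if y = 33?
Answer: 4224/5 ≈ 844.80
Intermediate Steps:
U = 4/5 (U = 4/5 + (-5*1*0)/5 = 4/5 + (-5*0)/5 = 4/5 + (1/5)*0 = 4/5 + 0 = 4/5 ≈ 0.80000)
(y*U)*32 = (33*(4/5))*32 = (132/5)*32 = 4224/5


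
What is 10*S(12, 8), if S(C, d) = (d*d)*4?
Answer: 2560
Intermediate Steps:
S(C, d) = 4*d² (S(C, d) = d²*4 = 4*d²)
10*S(12, 8) = 10*(4*8²) = 10*(4*64) = 10*256 = 2560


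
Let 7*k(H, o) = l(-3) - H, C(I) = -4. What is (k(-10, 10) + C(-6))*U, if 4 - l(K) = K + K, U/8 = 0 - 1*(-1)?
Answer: -64/7 ≈ -9.1429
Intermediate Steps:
U = 8 (U = 8*(0 - 1*(-1)) = 8*(0 + 1) = 8*1 = 8)
l(K) = 4 - 2*K (l(K) = 4 - (K + K) = 4 - 2*K)
k(H, o) = 10/7 - H/7 (k(H, o) = ((4 - 2*(-3)) - H)/7 = ((4 + 6) - H)/7 = (10 - H)/7 = 10/7 - H/7)
(k(-10, 10) + C(-6))*U = ((10/7 - ⅐*(-10)) - 4)*8 = ((10/7 + 10/7) - 4)*8 = (20/7 - 4)*8 = -8/7*8 = -64/7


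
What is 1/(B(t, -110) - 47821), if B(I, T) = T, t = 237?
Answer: -1/47931 ≈ -2.0863e-5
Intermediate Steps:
1/(B(t, -110) - 47821) = 1/(-110 - 47821) = 1/(-47931) = -1/47931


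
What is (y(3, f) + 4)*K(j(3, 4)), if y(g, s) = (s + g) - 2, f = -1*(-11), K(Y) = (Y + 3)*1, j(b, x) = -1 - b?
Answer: -16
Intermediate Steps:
K(Y) = 3 + Y (K(Y) = (3 + Y)*1 = 3 + Y)
f = 11
y(g, s) = -2 + g + s (y(g, s) = (g + s) - 2 = -2 + g + s)
(y(3, f) + 4)*K(j(3, 4)) = ((-2 + 3 + 11) + 4)*(3 + (-1 - 1*3)) = (12 + 4)*(3 + (-1 - 3)) = 16*(3 - 4) = 16*(-1) = -16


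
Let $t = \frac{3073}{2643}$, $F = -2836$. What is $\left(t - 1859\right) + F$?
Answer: $- \frac{12405812}{2643} \approx -4693.8$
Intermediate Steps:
$t = \frac{3073}{2643}$ ($t = 3073 \cdot \frac{1}{2643} = \frac{3073}{2643} \approx 1.1627$)
$\left(t - 1859\right) + F = \left(\frac{3073}{2643} - 1859\right) - 2836 = - \frac{4910264}{2643} - 2836 = - \frac{12405812}{2643}$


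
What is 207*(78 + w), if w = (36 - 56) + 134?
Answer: 39744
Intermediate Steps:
w = 114 (w = -20 + 134 = 114)
207*(78 + w) = 207*(78 + 114) = 207*192 = 39744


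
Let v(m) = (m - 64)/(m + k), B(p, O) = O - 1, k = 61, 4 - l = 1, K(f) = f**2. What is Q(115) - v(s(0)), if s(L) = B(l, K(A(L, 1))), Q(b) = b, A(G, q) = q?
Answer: 7079/61 ≈ 116.05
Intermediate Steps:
l = 3 (l = 4 - 1*1 = 4 - 1 = 3)
B(p, O) = -1 + O
s(L) = 0 (s(L) = -1 + 1**2 = -1 + 1 = 0)
v(m) = (-64 + m)/(61 + m) (v(m) = (m - 64)/(m + 61) = (-64 + m)/(61 + m))
Q(115) - v(s(0)) = 115 - (-64 + 0)/(61 + 0) = 115 - (-64)/61 = 115 - 1*(-64/61) = 115 + 64/61 = 7079/61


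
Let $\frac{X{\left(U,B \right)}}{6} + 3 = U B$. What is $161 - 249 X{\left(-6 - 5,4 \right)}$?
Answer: $70379$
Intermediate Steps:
$X{\left(U,B \right)} = -18 + 6 B U$ ($X{\left(U,B \right)} = -18 + 6 U B = -18 + 6 B U$)
$161 - 249 X{\left(-6 - 5,4 \right)} = 161 - 249 \left(-18 + 6 \cdot 4 \left(-6 - 5\right)\right) = 161 - 249 \left(-18 + 6 \cdot 4 \left(-11\right)\right) = 161 - 249 \left(-18 - 264\right) = 161 - -70218 = 161 + 70218 = 70379$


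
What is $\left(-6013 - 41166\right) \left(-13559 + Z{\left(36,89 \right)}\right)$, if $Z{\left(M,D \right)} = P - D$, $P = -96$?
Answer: $648428176$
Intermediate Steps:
$Z{\left(M,D \right)} = -96 - D$
$\left(-6013 - 41166\right) \left(-13559 + Z{\left(36,89 \right)}\right) = \left(-6013 - 41166\right) \left(-13559 - 185\right) = - 47179 \left(-13559 - 185\right) = \left(-47179\right) \left(-13744\right) = 648428176$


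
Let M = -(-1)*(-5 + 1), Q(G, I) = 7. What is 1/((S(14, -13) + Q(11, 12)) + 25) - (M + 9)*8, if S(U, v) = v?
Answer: -759/19 ≈ -39.947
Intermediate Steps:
M = -4 (M = -(-1)*(-4) = -1*4 = -4)
1/((S(14, -13) + Q(11, 12)) + 25) - (M + 9)*8 = 1/((-13 + 7) + 25) - (-4 + 9)*8 = 1/(-6 + 25) - 5*8 = 1/19 - 1*40 = 1/19 - 40 = -759/19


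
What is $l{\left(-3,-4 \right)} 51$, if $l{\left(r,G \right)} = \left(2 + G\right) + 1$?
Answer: $-51$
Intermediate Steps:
$l{\left(r,G \right)} = 3 + G$
$l{\left(-3,-4 \right)} 51 = \left(3 - 4\right) 51 = \left(-1\right) 51 = -51$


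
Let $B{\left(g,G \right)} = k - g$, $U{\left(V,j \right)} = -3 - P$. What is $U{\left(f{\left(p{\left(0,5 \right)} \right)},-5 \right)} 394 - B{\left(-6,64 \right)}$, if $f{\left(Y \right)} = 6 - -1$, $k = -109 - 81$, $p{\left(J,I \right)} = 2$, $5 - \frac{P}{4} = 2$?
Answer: $-5726$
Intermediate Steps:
$P = 12$ ($P = 20 - 8 = 12$)
$k = -190$
$f{\left(Y \right)} = 7$ ($f{\left(Y \right)} = 6 + 1 = 7$)
$U{\left(V,j \right)} = -15$ ($U{\left(V,j \right)} = -3 - 12 = -15$)
$B{\left(g,G \right)} = -190 - g$
$U{\left(f{\left(p{\left(0,5 \right)} \right)},-5 \right)} 394 - B{\left(-6,64 \right)} = \left(-15\right) 394 - \left(-190 - -6\right) = -5910 - \left(-190 + 6\right) = -5910 - -184 = -5910 + 184 = -5726$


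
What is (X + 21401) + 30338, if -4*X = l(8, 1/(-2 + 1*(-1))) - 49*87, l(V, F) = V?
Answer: 211211/4 ≈ 52803.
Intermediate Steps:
X = 4255/4 (X = -(8 - 49*87)/4 = -(8 - 4263)/4 = -¼*(-4255) = 4255/4 ≈ 1063.8)
(X + 21401) + 30338 = (4255/4 + 21401) + 30338 = 89859/4 + 30338 = 211211/4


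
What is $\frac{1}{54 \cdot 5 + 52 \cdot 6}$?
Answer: $\frac{1}{582} \approx 0.0017182$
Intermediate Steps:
$\frac{1}{54 \cdot 5 + 52 \cdot 6} = \frac{1}{270 + 312} = \frac{1}{582}$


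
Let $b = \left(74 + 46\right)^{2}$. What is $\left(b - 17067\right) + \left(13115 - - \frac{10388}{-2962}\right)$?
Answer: $\frac{15468294}{1481} \approx 10445.0$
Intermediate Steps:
$b = 14400$ ($b = 120^{2} = 14400$)
$\left(b - 17067\right) + \left(13115 - - \frac{10388}{-2962}\right) = \left(14400 - 17067\right) + \left(13115 - - \frac{10388}{-2962}\right) = -2667 + \left(13115 - \left(-10388\right) \left(- \frac{1}{2962}\right)\right) = -2667 + \left(13115 - \frac{5194}{1481}\right) = -2667 + \frac{19418121}{1481} = \frac{15468294}{1481}$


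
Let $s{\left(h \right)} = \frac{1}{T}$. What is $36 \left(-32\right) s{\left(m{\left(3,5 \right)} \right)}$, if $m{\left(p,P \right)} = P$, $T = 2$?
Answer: $-576$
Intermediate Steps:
$s{\left(h \right)} = \frac{1}{2}$
$36 \left(-32\right) s{\left(m{\left(3,5 \right)} \right)} = 36 \left(-32\right) \frac{1}{2} = \left(-1152\right) \frac{1}{2} = -576$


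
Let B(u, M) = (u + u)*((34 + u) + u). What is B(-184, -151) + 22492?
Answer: 145404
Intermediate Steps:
B(u, M) = 2*u*(34 + 2*u) (B(u, M) = (2*u)*(34 + 2*u) = 2*u*(34 + 2*u))
B(-184, -151) + 22492 = 4*(-184)*(17 - 184) + 22492 = 4*(-184)*(-167) + 22492 = 122912 + 22492 = 145404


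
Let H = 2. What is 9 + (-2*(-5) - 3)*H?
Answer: 23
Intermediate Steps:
9 + (-2*(-5) - 3)*H = 9 + (-2*(-5) - 3)*2 = 9 + (10 - 3)*2 = 9 + 7*2 = 9 + 14 = 23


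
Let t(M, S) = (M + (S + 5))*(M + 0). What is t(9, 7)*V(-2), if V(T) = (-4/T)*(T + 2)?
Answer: 0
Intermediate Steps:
t(M, S) = M*(5 + M + S) (t(M, S) = (M + (5 + S))*M = (5 + M + S)*M = M*(5 + M + S))
V(T) = -4*(2 + T)/T (V(T) = (-4/T)*(2 + T) = -4*(2 + T)/T)
t(9, 7)*V(-2) = (9*(5 + 9 + 7))*(-4 - 8/(-2)) = (9*21)*(-4 - 8*(-½)) = 189*(-4 + 4) = 189*0 = 0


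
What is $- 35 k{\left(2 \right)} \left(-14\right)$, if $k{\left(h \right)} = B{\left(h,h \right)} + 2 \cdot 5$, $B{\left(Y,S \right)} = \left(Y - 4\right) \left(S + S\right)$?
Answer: $980$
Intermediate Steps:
$B{\left(Y,S \right)} = 2 S \left(-4 + Y\right)$ ($B{\left(Y,S \right)} = \left(-4 + Y\right) 2 S = 2 S \left(-4 + Y\right)$)
$k{\left(h \right)} = 10 + 2 h \left(-4 + h\right)$ ($k{\left(h \right)} = 2 h \left(-4 + h\right) + 2 \cdot 5 = 2 h \left(-4 + h\right) + 10 = 10 + 2 h \left(-4 + h\right)$)
$- 35 k{\left(2 \right)} \left(-14\right) = - 35 \left(10 + 2 \cdot 2 \left(-4 + 2\right)\right) \left(-14\right) = - 35 \left(10 + 2 \cdot 2 \left(-2\right)\right) \left(-14\right) = - 35 \left(10 - 8\right) \left(-14\right) = \left(-35\right) 2 \left(-14\right) = \left(-70\right) \left(-14\right) = 980$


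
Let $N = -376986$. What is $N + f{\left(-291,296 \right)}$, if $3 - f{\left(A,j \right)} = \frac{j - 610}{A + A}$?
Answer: $- \frac{109702210}{291} \approx -3.7698 \cdot 10^{5}$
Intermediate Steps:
$f{\left(A,j \right)} = 3 - \frac{-610 + j}{2 A}$ ($f{\left(A,j \right)} = 3 - \frac{j - 610}{A + A} = 3 - \frac{-610 + j}{2 A}$)
$N + f{\left(-291,296 \right)} = -376986 + \frac{610 - 296 + 6 \left(-291\right)}{2 \left(-291\right)} = -376986 + \frac{1}{2} \left(- \frac{1}{291}\right) \left(610 - 296 - 1746\right) = -376986 + \frac{1}{2} \left(- \frac{1}{291}\right) \left(-1432\right) = -376986 + \frac{716}{291} = - \frac{109702210}{291}$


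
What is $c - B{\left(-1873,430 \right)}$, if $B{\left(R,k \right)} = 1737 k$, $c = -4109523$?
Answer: $-4856433$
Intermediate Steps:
$c - B{\left(-1873,430 \right)} = -4109523 - 1737 \cdot 430 = -4109523 - 746910 = -4856433$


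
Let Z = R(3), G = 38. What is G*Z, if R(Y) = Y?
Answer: 114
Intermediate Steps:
Z = 3
G*Z = 38*3 = 114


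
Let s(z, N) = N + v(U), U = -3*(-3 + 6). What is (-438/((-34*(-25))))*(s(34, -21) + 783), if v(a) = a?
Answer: -164907/425 ≈ -388.02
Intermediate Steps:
U = -9 (U = -3*3 = -9)
s(z, N) = -9 + N (s(z, N) = N - 9 = -9 + N)
(-438/((-34*(-25))))*(s(34, -21) + 783) = (-438/((-34*(-25))))*((-9 - 21) + 783) = (-438/850)*(-30 + 783) = -438*1/850*753 = -219/425*753 = -164907/425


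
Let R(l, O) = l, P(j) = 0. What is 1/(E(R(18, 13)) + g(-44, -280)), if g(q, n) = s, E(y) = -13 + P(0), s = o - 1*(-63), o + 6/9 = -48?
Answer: ¾ ≈ 0.75000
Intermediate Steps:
o = -146/3 (o = -⅔ - 48 = -146/3 ≈ -48.667)
s = 43/3 (s = -146/3 - 1*(-63) = -146/3 + 63 = 43/3 ≈ 14.333)
E(y) = -13 (E(y) = -13 + 0 = -13)
g(q, n) = 43/3
1/(E(R(18, 13)) + g(-44, -280)) = 1/(-13 + 43/3) = 1/(4/3) = ¾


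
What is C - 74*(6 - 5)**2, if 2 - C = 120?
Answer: -192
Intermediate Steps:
C = -118 (C = 2 - 1*120 = 2 - 120 = -118)
C - 74*(6 - 5)**2 = -118 - 74*(6 - 5)**2 = -118 - 74*1**2 = -118 - 74*1 = -118 - 74 = -192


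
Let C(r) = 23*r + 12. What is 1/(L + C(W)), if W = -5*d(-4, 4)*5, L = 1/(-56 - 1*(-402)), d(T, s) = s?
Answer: -346/791647 ≈ -0.00043706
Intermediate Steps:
L = 1/346 (L = 1/(-56 + 402) = 1/346 ≈ 0.0028902)
W = -100 (W = -5*4*5 = -20*5 = -100)
C(r) = 12 + 23*r
1/(L + C(W)) = 1/(1/346 + (12 + 23*(-100))) = 1/(1/346 + (12 - 2300)) = 1/(1/346 - 2288) = 1/(-791647/346) = -346/791647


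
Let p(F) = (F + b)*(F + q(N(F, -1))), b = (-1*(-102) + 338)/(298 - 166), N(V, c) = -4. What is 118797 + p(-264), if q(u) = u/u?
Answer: 562057/3 ≈ 1.8735e+5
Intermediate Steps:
b = 10/3 (b = (102 + 338)/132 = 440*(1/132) = 10/3 ≈ 3.3333)
q(u) = 1
p(F) = (1 + F)*(10/3 + F) (p(F) = (F + 10/3)*(F + 1) = (10/3 + F)*(1 + F) = (1 + F)*(10/3 + F))
118797 + p(-264) = 118797 + (10/3 + (-264)² + (13/3)*(-264)) = 118797 + (10/3 + 69696 - 1144) = 118797 + 205666/3 = 562057/3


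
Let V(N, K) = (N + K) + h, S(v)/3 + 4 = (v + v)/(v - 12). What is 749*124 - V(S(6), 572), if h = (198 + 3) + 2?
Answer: 92119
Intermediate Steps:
S(v) = -12 + 6*v/(-12 + v) (S(v) = -12 + 3*((v + v)/(v - 12)) = -12 + 3*((2*v)/(-12 + v)) = -12 + 3*(2*v/(-12 + v)) = -12 + 6*v/(-12 + v))
h = 203 (h = 201 + 2 = 203)
V(N, K) = 203 + K + N (V(N, K) = (N + K) + 203 = (K + N) + 203 = 203 + K + N)
749*124 - V(S(6), 572) = 749*124 - (203 + 572 + 6*(24 - 1*6)/(-12 + 6)) = 92876 - (203 + 572 + 6*(24 - 6)/(-6)) = 92876 - (203 + 572 + 6*(-⅙)*18) = 92876 - (203 + 572 - 18) = 92876 - 1*757 = 92876 - 757 = 92119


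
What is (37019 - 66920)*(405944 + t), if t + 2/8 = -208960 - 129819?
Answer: -8033172759/4 ≈ -2.0083e+9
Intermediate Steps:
t = -1355117/4 (t = -1/4 + (-208960 - 129819) = -1/4 - 338779 = -1355117/4 ≈ -3.3878e+5)
(37019 - 66920)*(405944 + t) = (37019 - 66920)*(405944 - 1355117/4) = -29901*268659/4 = -8033172759/4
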